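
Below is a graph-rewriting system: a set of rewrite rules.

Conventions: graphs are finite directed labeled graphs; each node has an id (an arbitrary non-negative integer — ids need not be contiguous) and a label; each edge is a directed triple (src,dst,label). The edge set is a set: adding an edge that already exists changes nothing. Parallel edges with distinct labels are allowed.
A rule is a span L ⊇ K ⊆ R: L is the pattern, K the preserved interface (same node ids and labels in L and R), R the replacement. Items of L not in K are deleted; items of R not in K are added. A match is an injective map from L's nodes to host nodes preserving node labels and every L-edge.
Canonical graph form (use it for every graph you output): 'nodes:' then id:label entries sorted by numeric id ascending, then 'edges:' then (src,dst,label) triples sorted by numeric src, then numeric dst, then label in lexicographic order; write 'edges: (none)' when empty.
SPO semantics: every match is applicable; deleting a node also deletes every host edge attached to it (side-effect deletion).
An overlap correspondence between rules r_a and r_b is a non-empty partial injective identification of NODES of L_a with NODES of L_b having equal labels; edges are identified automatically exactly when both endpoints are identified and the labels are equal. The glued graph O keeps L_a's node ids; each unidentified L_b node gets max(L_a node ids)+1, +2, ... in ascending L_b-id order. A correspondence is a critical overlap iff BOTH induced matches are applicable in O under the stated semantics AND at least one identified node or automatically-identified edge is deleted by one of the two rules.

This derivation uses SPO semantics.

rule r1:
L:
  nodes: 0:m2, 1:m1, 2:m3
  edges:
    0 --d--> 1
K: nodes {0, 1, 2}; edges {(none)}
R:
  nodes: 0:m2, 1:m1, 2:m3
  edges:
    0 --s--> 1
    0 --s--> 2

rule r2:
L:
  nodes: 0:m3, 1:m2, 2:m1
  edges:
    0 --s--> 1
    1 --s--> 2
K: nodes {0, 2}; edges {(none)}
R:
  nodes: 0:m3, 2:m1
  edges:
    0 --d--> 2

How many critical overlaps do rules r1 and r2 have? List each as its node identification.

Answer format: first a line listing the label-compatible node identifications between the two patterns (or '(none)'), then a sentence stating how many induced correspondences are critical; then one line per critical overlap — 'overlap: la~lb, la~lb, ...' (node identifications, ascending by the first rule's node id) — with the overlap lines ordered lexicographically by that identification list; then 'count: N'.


label-compatible node identifications between L(r1) and L(r2): 0~1, 1~2, 2~0
4 of the induced correspondences are critical overlaps of r1 and r2.
overlap: 0~1
overlap: 0~1, 1~2
overlap: 0~1, 1~2, 2~0
overlap: 0~1, 2~0
count: 4


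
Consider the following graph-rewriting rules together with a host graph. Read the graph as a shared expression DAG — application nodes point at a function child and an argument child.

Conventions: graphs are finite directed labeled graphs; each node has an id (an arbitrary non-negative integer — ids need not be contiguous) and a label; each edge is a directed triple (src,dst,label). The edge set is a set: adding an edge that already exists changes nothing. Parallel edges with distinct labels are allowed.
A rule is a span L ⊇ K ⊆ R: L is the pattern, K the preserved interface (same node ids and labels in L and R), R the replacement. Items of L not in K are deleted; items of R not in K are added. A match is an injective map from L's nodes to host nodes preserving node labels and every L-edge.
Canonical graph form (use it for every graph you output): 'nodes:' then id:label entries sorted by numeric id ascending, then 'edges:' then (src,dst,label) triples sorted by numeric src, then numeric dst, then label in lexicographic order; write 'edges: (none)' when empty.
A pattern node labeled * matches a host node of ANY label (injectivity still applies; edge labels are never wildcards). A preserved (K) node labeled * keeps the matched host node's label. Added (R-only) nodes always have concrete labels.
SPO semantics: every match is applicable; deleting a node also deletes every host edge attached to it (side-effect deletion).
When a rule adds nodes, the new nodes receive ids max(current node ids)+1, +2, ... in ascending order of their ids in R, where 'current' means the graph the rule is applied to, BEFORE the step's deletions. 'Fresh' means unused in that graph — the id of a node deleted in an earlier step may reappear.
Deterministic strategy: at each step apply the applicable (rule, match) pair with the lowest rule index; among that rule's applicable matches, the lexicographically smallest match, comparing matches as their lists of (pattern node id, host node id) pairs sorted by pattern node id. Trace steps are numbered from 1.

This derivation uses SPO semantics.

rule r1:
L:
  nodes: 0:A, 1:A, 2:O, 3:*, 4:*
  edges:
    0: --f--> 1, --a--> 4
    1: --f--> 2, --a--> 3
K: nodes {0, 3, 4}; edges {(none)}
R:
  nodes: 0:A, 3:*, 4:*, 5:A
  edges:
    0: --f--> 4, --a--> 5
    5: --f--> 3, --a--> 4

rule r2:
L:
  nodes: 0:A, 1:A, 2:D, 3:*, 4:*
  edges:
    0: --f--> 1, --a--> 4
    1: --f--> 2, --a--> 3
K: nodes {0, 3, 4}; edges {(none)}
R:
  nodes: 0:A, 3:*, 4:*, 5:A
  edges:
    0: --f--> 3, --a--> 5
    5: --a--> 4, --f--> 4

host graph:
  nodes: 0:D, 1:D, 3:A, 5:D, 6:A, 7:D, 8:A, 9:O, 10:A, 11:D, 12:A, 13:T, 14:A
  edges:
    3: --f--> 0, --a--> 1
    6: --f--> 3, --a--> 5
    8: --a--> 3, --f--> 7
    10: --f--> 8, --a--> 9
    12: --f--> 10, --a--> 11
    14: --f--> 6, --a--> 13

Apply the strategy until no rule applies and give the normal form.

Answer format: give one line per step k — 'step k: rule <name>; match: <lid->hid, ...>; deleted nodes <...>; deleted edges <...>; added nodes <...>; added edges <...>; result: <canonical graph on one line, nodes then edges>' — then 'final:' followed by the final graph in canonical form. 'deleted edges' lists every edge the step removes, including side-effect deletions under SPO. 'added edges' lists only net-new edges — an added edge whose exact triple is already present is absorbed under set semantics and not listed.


step 1: rule r2; match: 0->6, 1->3, 2->0, 3->1, 4->5; deleted nodes 0, 3; deleted edges (3,0,f); (3,1,a); (6,3,f); (6,5,a); (8,3,a); added nodes 15; added edges (6,1,f); (6,15,a); (15,5,a); (15,5,f); result: nodes: 1:D, 5:D, 6:A, 7:D, 8:A, 9:O, 10:A, 11:D, 12:A, 13:T, 14:A, 15:A edges: (6,1,f); (6,15,a); (8,7,f); (10,8,f); (10,9,a); (12,10,f); (12,11,a); (14,6,f); (14,13,a); (15,5,a); (15,5,f)
step 2: rule r2; match: 0->14, 1->6, 2->1, 3->15, 4->13; deleted nodes 1, 6; deleted edges (6,1,f); (6,15,a); (14,6,f); (14,13,a); added nodes 16; added edges (14,15,f); (14,16,a); (16,13,a); (16,13,f); result: nodes: 5:D, 7:D, 8:A, 9:O, 10:A, 11:D, 12:A, 13:T, 14:A, 15:A, 16:A edges: (8,7,f); (10,8,f); (10,9,a); (12,10,f); (12,11,a); (14,15,f); (14,16,a); (15,5,a); (15,5,f); (16,13,a); (16,13,f)
final:
nodes: 5:D, 7:D, 8:A, 9:O, 10:A, 11:D, 12:A, 13:T, 14:A, 15:A, 16:A
edges: (8,7,f); (10,8,f); (10,9,a); (12,10,f); (12,11,a); (14,15,f); (14,16,a); (15,5,a); (15,5,f); (16,13,a); (16,13,f)


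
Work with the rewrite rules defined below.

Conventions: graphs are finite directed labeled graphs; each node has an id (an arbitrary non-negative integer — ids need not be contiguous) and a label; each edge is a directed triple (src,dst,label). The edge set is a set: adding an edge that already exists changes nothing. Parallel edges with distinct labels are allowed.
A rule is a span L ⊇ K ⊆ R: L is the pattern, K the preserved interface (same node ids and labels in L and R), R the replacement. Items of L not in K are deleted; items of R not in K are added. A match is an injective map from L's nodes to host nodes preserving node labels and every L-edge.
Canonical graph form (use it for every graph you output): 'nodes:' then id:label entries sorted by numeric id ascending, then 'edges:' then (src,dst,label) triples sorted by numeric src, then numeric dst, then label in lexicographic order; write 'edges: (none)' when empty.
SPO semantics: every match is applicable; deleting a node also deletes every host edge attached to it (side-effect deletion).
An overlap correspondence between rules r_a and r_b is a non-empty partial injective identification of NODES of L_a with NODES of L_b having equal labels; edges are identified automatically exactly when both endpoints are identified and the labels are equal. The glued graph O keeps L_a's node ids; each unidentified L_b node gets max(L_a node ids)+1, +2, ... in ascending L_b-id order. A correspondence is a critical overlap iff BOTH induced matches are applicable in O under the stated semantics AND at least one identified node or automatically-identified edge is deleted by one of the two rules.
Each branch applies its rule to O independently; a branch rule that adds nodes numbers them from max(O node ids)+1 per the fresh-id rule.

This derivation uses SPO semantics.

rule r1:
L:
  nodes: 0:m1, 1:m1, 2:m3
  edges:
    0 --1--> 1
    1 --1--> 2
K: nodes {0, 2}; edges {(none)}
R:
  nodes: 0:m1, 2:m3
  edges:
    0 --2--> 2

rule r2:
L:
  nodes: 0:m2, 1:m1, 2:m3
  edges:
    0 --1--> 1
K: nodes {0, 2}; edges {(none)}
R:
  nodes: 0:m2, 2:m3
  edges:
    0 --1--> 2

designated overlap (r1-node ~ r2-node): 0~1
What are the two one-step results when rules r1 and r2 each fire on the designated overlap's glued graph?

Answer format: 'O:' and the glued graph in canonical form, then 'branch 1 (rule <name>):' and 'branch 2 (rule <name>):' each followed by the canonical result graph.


O:
nodes: 0:m1, 1:m1, 2:m3, 3:m2, 4:m3
edges: (0,1,1); (1,2,1); (3,0,1)
branch 1 (rule r1):
nodes: 0:m1, 2:m3, 3:m2, 4:m3
edges: (0,2,2); (3,0,1)
branch 2 (rule r2):
nodes: 1:m1, 2:m3, 3:m2, 4:m3
edges: (1,2,1); (3,4,1)


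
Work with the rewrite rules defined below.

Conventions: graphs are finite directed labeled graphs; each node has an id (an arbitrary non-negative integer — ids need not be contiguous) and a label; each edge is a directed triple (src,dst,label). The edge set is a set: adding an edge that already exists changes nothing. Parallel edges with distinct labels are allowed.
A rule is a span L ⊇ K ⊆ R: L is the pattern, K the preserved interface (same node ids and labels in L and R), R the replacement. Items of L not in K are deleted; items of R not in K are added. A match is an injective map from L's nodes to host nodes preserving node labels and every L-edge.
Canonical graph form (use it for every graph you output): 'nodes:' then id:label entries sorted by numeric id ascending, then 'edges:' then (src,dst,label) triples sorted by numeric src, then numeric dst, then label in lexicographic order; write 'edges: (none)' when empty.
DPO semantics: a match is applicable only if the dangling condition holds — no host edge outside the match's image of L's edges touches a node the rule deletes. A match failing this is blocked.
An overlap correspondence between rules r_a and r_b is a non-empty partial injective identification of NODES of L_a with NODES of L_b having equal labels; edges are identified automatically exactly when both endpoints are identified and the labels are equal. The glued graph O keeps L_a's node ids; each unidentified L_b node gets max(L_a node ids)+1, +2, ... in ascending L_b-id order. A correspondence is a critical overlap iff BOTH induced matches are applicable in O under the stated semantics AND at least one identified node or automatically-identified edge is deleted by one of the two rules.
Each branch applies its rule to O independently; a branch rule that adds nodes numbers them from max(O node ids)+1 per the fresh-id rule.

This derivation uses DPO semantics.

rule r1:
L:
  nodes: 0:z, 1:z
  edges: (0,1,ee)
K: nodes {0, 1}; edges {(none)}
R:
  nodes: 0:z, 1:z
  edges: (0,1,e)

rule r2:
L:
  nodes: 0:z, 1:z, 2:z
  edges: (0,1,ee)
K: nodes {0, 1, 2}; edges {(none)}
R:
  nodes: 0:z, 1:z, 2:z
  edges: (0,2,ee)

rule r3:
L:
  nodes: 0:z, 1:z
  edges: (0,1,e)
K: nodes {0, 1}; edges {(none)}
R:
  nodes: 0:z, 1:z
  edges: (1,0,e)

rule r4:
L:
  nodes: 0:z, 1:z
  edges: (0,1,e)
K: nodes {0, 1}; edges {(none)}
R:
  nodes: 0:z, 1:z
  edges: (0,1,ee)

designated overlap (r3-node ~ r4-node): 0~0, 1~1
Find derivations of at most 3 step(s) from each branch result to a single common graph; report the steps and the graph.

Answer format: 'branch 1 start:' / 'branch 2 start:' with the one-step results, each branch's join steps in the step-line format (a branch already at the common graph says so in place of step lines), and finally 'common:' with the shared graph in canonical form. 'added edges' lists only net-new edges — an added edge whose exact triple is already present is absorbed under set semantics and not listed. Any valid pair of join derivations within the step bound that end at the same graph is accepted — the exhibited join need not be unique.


branch 1 start:
nodes: 0:z, 1:z
edges: (1,0,e)
branch 2 start:
nodes: 0:z, 1:z
edges: (0,1,ee)
branch 1 step 1: rule r3; match: 0->1, 1->0; deleted nodes (none); deleted edges (1,0,e); added nodes (none); added edges (0,1,e); result: nodes: 0:z, 1:z edges: (0,1,e)
branch 2 step 1: rule r1; match: 0->0, 1->1; deleted nodes (none); deleted edges (0,1,ee); added nodes (none); added edges (0,1,e); result: nodes: 0:z, 1:z edges: (0,1,e)
common:
nodes: 0:z, 1:z
edges: (0,1,e)


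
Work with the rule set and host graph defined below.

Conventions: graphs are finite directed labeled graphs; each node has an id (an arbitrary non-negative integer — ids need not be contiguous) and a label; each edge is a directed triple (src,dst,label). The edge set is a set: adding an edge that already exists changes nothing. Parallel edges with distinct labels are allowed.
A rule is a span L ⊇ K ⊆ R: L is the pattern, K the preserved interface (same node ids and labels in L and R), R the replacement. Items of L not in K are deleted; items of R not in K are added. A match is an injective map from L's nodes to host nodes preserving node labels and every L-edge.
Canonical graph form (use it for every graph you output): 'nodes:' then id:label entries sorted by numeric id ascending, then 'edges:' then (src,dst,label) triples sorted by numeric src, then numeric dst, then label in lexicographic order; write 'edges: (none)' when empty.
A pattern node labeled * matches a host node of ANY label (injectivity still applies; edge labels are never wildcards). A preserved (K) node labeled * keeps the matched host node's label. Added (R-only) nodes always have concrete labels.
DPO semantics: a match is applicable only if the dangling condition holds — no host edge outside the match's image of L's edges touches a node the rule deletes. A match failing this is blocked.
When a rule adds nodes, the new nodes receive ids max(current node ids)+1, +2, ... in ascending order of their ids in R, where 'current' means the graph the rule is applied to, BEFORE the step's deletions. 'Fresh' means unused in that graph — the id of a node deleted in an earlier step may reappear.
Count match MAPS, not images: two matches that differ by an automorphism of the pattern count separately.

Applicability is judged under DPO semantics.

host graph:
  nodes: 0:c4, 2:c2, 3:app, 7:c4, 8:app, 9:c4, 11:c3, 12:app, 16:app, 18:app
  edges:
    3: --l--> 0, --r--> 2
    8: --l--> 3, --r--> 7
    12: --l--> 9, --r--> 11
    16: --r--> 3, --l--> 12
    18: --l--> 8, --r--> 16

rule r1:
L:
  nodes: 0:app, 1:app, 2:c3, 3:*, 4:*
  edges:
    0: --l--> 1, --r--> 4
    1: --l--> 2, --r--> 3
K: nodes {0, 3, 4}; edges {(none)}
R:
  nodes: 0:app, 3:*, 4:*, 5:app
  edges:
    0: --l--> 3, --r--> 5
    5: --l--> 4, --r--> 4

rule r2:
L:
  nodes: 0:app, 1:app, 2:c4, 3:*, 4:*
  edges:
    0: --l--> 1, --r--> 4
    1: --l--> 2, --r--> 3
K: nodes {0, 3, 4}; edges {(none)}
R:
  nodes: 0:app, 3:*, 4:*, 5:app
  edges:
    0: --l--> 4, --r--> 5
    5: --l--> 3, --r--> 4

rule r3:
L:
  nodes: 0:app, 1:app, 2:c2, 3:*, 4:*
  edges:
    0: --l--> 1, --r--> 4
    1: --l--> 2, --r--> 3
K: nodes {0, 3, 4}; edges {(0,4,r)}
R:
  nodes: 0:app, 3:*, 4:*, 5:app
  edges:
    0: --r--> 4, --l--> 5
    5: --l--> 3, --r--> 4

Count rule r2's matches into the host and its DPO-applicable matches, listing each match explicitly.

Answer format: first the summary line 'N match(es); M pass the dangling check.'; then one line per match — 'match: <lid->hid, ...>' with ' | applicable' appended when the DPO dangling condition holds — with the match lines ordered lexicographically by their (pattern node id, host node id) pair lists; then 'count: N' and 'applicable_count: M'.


2 match(es); 1 pass the dangling check.
match: 0->8, 1->3, 2->0, 3->2, 4->7
match: 0->16, 1->12, 2->9, 3->11, 4->3 | applicable
count: 2
applicable_count: 1


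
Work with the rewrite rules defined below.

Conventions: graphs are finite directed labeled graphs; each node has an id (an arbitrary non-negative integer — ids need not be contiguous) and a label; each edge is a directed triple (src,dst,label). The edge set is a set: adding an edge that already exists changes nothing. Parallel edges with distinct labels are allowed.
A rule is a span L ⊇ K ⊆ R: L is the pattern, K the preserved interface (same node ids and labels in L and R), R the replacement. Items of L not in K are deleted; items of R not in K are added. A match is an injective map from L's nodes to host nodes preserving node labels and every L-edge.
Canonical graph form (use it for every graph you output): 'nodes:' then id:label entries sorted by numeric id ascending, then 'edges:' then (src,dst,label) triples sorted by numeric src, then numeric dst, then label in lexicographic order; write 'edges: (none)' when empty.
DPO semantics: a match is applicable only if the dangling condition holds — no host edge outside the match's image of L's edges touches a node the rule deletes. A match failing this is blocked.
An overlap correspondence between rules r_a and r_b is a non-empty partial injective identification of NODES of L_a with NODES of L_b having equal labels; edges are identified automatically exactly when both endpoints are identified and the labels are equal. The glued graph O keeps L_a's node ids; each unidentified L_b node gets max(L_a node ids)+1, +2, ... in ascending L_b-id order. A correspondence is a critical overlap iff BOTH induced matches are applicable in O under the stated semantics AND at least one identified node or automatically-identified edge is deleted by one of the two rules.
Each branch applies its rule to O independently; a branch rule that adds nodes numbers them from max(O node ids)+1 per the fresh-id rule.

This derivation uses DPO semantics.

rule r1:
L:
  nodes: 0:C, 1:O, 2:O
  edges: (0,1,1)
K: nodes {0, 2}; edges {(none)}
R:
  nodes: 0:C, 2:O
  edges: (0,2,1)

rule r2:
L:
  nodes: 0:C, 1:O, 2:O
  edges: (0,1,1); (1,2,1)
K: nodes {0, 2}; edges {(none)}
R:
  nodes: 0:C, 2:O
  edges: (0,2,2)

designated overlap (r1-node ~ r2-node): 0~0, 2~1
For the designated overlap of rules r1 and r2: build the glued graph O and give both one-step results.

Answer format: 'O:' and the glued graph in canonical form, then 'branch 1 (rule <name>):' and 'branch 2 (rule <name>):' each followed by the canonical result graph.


O:
nodes: 0:C, 1:O, 2:O, 3:O
edges: (0,1,1); (0,2,1); (2,3,1)
branch 1 (rule r1):
nodes: 0:C, 2:O, 3:O
edges: (0,2,1); (2,3,1)
branch 2 (rule r2):
nodes: 0:C, 1:O, 3:O
edges: (0,1,1); (0,3,2)


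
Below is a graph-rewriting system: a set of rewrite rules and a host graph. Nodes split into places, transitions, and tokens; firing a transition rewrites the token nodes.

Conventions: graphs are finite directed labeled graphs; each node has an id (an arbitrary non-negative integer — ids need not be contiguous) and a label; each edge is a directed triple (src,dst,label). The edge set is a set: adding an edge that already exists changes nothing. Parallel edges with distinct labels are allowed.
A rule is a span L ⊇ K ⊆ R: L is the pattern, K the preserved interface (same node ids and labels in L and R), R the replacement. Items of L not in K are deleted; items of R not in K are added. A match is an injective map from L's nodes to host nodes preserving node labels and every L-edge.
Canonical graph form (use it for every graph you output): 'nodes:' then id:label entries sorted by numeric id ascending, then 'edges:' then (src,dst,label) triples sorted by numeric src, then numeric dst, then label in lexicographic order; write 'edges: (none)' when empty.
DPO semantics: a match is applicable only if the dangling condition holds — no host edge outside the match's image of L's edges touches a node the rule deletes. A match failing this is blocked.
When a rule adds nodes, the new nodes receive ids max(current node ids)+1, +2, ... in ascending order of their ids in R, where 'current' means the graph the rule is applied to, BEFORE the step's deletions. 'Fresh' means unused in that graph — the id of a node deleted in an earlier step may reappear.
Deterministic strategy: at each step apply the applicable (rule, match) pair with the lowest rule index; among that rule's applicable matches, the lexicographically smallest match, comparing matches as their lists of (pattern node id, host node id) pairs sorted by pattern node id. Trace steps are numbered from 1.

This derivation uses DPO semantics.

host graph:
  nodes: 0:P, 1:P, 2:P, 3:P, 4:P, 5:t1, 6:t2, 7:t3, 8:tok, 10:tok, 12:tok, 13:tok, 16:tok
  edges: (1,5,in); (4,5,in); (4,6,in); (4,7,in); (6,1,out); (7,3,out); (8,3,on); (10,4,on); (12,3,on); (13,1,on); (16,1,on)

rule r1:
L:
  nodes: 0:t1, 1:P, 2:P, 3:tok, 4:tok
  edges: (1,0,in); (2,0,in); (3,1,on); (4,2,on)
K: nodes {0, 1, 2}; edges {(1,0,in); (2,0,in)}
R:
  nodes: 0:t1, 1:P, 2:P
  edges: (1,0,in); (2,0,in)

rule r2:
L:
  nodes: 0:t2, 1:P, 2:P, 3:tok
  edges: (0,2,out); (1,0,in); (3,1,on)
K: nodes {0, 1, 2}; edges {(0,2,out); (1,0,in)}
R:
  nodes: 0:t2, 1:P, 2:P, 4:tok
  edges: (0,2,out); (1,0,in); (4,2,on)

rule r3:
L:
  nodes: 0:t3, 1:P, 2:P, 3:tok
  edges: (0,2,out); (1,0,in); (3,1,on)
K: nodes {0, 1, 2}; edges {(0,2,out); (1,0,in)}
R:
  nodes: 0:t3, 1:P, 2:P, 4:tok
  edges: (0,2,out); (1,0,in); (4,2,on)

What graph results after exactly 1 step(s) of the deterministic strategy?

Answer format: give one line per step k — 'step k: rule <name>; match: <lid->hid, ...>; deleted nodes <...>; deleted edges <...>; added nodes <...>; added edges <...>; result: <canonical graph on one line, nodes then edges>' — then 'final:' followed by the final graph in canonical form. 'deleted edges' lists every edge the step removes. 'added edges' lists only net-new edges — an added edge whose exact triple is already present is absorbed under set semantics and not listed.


step 1: rule r1; match: 0->5, 1->1, 2->4, 3->13, 4->10; deleted nodes 10, 13; deleted edges (10,4,on); (13,1,on); added nodes (none); added edges (none); result: nodes: 0:P, 1:P, 2:P, 3:P, 4:P, 5:t1, 6:t2, 7:t3, 8:tok, 12:tok, 16:tok edges: (1,5,in); (4,5,in); (4,6,in); (4,7,in); (6,1,out); (7,3,out); (8,3,on); (12,3,on); (16,1,on)
final:
nodes: 0:P, 1:P, 2:P, 3:P, 4:P, 5:t1, 6:t2, 7:t3, 8:tok, 12:tok, 16:tok
edges: (1,5,in); (4,5,in); (4,6,in); (4,7,in); (6,1,out); (7,3,out); (8,3,on); (12,3,on); (16,1,on)


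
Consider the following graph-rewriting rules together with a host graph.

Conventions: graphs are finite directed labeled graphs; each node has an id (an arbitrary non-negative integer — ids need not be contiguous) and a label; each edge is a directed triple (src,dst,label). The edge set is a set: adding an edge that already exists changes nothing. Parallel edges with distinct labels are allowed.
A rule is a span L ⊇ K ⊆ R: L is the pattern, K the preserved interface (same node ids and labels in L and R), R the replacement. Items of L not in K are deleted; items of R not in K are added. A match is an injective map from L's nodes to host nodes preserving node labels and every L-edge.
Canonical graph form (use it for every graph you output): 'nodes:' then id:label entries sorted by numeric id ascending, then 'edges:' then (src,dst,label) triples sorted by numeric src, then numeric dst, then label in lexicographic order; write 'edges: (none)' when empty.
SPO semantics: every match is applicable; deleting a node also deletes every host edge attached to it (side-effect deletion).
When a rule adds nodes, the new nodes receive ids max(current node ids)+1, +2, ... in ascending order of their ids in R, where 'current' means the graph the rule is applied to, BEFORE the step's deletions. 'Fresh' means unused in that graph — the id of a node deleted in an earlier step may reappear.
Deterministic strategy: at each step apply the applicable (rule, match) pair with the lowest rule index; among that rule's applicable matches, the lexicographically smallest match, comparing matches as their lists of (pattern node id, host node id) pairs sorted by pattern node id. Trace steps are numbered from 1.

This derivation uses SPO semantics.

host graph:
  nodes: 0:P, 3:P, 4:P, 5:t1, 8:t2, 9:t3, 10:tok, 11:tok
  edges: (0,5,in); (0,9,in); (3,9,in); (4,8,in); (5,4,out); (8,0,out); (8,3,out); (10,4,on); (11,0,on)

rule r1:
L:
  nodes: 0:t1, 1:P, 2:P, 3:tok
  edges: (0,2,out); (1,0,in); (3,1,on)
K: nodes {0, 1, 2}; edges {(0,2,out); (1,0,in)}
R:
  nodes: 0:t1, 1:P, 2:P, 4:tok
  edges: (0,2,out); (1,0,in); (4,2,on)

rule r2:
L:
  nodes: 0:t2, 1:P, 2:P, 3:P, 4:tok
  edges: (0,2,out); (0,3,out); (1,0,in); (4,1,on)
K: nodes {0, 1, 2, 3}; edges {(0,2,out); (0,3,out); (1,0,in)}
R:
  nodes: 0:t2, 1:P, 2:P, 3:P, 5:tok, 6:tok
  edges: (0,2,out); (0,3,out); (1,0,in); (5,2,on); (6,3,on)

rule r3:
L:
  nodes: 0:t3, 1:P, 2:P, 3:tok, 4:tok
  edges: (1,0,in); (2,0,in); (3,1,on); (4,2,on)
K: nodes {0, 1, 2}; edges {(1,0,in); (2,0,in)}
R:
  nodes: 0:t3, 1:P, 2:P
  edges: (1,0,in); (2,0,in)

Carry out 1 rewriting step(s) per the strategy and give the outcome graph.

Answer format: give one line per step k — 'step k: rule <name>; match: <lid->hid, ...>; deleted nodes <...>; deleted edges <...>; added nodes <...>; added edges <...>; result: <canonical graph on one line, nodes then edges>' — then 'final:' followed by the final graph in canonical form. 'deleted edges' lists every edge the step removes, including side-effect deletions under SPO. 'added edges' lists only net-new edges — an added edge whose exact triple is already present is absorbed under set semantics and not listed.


step 1: rule r1; match: 0->5, 1->0, 2->4, 3->11; deleted nodes 11; deleted edges (11,0,on); added nodes 12; added edges (12,4,on); result: nodes: 0:P, 3:P, 4:P, 5:t1, 8:t2, 9:t3, 10:tok, 12:tok edges: (0,5,in); (0,9,in); (3,9,in); (4,8,in); (5,4,out); (8,0,out); (8,3,out); (10,4,on); (12,4,on)
final:
nodes: 0:P, 3:P, 4:P, 5:t1, 8:t2, 9:t3, 10:tok, 12:tok
edges: (0,5,in); (0,9,in); (3,9,in); (4,8,in); (5,4,out); (8,0,out); (8,3,out); (10,4,on); (12,4,on)


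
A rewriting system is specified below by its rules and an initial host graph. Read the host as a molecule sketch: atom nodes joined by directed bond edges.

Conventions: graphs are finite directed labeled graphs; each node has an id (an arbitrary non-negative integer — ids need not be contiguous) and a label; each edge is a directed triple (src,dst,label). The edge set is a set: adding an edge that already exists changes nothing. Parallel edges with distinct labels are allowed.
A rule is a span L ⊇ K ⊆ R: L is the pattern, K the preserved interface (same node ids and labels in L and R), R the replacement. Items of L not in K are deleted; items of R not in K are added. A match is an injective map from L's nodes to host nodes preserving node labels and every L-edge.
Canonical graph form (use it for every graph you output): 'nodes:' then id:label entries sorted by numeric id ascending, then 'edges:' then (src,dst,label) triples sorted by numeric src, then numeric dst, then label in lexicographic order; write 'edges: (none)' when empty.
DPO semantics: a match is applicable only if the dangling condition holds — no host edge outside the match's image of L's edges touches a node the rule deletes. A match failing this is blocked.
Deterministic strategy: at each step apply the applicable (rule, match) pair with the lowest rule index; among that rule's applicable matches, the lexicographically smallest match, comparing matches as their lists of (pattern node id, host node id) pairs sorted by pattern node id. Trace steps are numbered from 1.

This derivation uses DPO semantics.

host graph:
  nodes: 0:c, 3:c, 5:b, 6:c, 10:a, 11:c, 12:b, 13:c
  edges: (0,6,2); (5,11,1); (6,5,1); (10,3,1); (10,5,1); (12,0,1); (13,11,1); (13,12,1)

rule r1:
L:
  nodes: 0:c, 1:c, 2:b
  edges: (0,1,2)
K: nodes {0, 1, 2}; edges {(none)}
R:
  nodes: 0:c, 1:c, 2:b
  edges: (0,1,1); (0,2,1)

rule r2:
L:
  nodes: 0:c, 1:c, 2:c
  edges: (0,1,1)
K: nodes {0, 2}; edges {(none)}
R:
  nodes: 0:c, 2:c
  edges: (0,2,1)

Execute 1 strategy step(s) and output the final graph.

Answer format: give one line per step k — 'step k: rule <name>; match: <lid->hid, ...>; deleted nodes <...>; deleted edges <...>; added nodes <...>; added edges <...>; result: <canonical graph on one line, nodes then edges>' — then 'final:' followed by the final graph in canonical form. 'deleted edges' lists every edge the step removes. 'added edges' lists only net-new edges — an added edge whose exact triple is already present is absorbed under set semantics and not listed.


step 1: rule r1; match: 0->0, 1->6, 2->5; deleted nodes (none); deleted edges (0,6,2); added nodes (none); added edges (0,5,1); (0,6,1); result: nodes: 0:c, 3:c, 5:b, 6:c, 10:a, 11:c, 12:b, 13:c edges: (0,5,1); (0,6,1); (5,11,1); (6,5,1); (10,3,1); (10,5,1); (12,0,1); (13,11,1); (13,12,1)
final:
nodes: 0:c, 3:c, 5:b, 6:c, 10:a, 11:c, 12:b, 13:c
edges: (0,5,1); (0,6,1); (5,11,1); (6,5,1); (10,3,1); (10,5,1); (12,0,1); (13,11,1); (13,12,1)


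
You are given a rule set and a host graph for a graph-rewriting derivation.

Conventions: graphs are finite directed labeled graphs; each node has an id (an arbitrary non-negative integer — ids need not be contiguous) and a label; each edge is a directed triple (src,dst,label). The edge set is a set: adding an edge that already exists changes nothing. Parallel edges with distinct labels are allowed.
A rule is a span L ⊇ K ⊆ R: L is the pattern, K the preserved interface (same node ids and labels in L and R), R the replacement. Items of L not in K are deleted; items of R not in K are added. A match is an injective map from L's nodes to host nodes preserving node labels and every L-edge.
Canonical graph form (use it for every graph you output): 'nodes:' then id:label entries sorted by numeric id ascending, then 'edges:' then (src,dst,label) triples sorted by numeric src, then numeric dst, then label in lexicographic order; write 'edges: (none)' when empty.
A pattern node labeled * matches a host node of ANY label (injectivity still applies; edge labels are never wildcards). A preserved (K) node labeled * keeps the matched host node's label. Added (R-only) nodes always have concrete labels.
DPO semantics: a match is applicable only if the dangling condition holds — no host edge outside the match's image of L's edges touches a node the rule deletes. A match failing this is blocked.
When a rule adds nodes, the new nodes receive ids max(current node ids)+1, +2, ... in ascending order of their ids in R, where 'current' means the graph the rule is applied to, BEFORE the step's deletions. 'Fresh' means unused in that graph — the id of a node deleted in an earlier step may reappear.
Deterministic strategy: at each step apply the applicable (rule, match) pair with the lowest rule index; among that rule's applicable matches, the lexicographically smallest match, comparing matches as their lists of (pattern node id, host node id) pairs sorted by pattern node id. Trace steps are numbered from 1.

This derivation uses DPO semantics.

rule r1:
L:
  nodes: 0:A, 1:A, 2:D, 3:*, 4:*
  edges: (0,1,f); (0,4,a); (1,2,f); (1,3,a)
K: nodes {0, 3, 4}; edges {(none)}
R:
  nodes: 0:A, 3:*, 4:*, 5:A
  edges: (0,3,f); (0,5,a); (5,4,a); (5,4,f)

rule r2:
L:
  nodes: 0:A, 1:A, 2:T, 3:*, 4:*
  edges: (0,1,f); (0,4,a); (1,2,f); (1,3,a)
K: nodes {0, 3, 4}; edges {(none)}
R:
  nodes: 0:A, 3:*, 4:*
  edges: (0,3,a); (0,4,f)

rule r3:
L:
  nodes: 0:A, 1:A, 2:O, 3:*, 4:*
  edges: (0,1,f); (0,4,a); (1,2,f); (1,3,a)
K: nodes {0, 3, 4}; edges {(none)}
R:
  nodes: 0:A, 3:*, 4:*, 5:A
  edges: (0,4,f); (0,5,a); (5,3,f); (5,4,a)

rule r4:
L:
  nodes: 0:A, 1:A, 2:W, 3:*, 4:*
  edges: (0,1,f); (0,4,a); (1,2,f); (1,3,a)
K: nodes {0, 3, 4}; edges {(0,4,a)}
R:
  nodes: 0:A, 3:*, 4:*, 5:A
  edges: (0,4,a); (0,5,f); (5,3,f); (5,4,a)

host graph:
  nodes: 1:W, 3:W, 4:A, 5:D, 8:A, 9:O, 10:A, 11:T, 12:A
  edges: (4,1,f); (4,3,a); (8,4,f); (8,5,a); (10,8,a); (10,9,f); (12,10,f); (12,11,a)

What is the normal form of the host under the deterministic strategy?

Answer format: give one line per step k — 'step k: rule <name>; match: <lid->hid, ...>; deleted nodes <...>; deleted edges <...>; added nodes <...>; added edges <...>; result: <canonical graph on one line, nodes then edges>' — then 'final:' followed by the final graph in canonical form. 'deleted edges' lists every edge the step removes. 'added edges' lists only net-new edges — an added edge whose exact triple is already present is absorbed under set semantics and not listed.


step 1: rule r3; match: 0->12, 1->10, 2->9, 3->8, 4->11; deleted nodes 9, 10; deleted edges (10,8,a); (10,9,f); (12,10,f); (12,11,a); added nodes 13; added edges (12,11,f); (12,13,a); (13,8,f); (13,11,a); result: nodes: 1:W, 3:W, 4:A, 5:D, 8:A, 11:T, 12:A, 13:A edges: (4,1,f); (4,3,a); (8,4,f); (8,5,a); (12,11,f); (12,13,a); (13,8,f); (13,11,a)
step 2: rule r4; match: 0->8, 1->4, 2->1, 3->3, 4->5; deleted nodes 1, 4; deleted edges (4,1,f); (4,3,a); (8,4,f); added nodes 14; added edges (8,14,f); (14,3,f); (14,5,a); result: nodes: 3:W, 5:D, 8:A, 11:T, 12:A, 13:A, 14:A edges: (8,5,a); (8,14,f); (12,11,f); (12,13,a); (13,8,f); (13,11,a); (14,3,f); (14,5,a)
final:
nodes: 3:W, 5:D, 8:A, 11:T, 12:A, 13:A, 14:A
edges: (8,5,a); (8,14,f); (12,11,f); (12,13,a); (13,8,f); (13,11,a); (14,3,f); (14,5,a)


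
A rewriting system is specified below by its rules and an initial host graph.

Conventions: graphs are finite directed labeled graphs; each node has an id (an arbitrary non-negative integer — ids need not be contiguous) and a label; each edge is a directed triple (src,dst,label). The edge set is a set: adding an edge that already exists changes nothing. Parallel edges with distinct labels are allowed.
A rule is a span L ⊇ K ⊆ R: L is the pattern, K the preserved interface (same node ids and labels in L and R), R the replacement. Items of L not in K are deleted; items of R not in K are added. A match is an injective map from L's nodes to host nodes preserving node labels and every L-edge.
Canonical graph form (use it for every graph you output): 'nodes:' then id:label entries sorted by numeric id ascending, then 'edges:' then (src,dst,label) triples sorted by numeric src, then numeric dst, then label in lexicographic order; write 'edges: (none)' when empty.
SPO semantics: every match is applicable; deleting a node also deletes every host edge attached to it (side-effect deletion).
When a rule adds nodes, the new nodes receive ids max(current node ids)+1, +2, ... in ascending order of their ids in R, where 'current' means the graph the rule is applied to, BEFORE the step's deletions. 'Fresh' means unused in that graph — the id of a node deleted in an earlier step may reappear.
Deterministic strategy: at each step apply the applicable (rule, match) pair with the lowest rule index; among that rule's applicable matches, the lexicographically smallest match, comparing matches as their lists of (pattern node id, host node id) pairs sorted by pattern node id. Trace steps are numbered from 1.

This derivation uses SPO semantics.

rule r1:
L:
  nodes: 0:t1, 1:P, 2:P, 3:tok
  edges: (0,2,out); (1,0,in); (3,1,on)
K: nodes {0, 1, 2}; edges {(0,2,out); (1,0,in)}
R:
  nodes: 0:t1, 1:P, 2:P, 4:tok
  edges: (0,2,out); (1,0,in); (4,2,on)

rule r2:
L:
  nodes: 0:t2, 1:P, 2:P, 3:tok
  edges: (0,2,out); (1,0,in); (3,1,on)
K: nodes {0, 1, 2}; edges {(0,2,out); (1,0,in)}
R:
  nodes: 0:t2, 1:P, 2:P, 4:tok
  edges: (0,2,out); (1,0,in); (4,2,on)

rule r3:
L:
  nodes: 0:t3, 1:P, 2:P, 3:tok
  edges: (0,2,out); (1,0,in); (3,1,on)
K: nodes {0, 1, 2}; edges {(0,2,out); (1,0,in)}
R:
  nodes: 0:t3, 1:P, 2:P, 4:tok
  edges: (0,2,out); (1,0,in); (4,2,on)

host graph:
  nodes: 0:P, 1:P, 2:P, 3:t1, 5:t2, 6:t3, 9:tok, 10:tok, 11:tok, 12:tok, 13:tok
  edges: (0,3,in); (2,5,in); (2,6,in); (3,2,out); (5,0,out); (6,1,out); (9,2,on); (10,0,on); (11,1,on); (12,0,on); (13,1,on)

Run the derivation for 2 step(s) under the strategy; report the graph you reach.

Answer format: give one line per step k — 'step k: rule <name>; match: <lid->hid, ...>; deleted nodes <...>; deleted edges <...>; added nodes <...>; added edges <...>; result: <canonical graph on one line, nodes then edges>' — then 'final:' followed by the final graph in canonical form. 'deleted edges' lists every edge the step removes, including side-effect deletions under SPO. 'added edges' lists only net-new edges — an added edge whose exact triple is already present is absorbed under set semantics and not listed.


step 1: rule r1; match: 0->3, 1->0, 2->2, 3->10; deleted nodes 10; deleted edges (10,0,on); added nodes 14; added edges (14,2,on); result: nodes: 0:P, 1:P, 2:P, 3:t1, 5:t2, 6:t3, 9:tok, 11:tok, 12:tok, 13:tok, 14:tok edges: (0,3,in); (2,5,in); (2,6,in); (3,2,out); (5,0,out); (6,1,out); (9,2,on); (11,1,on); (12,0,on); (13,1,on); (14,2,on)
step 2: rule r1; match: 0->3, 1->0, 2->2, 3->12; deleted nodes 12; deleted edges (12,0,on); added nodes 15; added edges (15,2,on); result: nodes: 0:P, 1:P, 2:P, 3:t1, 5:t2, 6:t3, 9:tok, 11:tok, 13:tok, 14:tok, 15:tok edges: (0,3,in); (2,5,in); (2,6,in); (3,2,out); (5,0,out); (6,1,out); (9,2,on); (11,1,on); (13,1,on); (14,2,on); (15,2,on)
final:
nodes: 0:P, 1:P, 2:P, 3:t1, 5:t2, 6:t3, 9:tok, 11:tok, 13:tok, 14:tok, 15:tok
edges: (0,3,in); (2,5,in); (2,6,in); (3,2,out); (5,0,out); (6,1,out); (9,2,on); (11,1,on); (13,1,on); (14,2,on); (15,2,on)


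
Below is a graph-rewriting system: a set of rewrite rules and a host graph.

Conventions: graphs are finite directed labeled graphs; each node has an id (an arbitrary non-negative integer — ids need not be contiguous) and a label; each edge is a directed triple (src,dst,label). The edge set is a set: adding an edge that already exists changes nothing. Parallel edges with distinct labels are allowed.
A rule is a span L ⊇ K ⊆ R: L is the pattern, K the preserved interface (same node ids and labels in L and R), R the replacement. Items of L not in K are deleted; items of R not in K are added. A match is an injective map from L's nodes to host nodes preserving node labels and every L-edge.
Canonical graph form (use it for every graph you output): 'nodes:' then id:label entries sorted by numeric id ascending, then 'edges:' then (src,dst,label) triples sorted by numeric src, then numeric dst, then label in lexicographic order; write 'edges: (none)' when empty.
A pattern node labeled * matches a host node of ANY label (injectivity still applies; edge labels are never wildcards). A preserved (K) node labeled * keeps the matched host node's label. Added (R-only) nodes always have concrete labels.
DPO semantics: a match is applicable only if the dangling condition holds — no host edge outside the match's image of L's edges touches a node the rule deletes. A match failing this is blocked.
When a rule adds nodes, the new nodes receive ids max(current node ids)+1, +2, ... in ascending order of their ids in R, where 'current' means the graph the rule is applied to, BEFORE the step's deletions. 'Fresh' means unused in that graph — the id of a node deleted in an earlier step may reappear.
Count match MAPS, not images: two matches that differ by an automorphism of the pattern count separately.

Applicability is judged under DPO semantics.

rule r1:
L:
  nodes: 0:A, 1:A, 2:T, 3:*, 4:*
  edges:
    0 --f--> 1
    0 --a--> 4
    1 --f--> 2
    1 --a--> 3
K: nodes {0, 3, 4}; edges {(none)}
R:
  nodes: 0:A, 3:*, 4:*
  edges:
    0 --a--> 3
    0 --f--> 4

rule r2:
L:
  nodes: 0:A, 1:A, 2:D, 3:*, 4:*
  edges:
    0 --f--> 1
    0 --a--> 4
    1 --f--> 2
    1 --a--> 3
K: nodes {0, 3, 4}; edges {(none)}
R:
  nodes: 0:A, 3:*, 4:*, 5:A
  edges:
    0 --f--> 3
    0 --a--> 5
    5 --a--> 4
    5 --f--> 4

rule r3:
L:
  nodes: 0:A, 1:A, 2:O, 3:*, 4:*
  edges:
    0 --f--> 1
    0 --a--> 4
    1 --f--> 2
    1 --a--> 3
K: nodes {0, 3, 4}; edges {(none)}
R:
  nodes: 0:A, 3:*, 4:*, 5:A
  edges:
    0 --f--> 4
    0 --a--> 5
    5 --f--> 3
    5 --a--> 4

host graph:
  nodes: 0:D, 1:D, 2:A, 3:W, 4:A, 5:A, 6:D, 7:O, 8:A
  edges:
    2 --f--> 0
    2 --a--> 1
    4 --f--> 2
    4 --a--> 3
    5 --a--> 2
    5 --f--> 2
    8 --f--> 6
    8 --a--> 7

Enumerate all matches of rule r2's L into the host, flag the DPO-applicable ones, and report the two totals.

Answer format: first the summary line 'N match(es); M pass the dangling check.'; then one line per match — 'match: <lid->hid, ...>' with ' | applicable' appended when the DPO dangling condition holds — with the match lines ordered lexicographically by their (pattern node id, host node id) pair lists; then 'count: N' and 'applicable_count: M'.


1 match(es); 0 pass the dangling check.
match: 0->4, 1->2, 2->0, 3->1, 4->3
count: 1
applicable_count: 0
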